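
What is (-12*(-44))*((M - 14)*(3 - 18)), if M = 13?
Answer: 7920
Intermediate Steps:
(-12*(-44))*((M - 14)*(3 - 18)) = (-12*(-44))*((13 - 14)*(3 - 18)) = 528*(-1*(-15)) = 528*15 = 7920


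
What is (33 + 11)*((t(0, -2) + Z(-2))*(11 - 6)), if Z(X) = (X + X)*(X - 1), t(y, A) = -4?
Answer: 1760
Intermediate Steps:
Z(X) = 2*X*(-1 + X) (Z(X) = (2*X)*(-1 + X) = 2*X*(-1 + X))
(33 + 11)*((t(0, -2) + Z(-2))*(11 - 6)) = (33 + 11)*((-4 + 2*(-2)*(-1 - 2))*(11 - 6)) = 44*((-4 + 2*(-2)*(-3))*5) = 44*((-4 + 12)*5) = 44*(8*5) = 44*40 = 1760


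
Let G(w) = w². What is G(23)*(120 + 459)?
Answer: 306291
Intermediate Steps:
G(23)*(120 + 459) = 23²*(120 + 459) = 529*579 = 306291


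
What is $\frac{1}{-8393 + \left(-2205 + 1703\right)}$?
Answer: $- \frac{1}{8895} \approx -0.00011242$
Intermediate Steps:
$\frac{1}{-8393 + \left(-2205 + 1703\right)} = \frac{1}{-8393 - 502} = \frac{1}{-8895} = - \frac{1}{8895}$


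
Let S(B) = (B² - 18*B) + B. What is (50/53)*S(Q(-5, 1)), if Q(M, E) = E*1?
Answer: -800/53 ≈ -15.094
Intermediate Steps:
Q(M, E) = E
S(B) = B² - 17*B
(50/53)*S(Q(-5, 1)) = (50/53)*(1*(-17 + 1)) = (50*(1/53))*(1*(-16)) = (50/53)*(-16) = -800/53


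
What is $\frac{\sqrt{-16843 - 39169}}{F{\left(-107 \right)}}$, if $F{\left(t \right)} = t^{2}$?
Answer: $\frac{2 i \sqrt{14003}}{11449} \approx 0.020672 i$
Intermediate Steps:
$\frac{\sqrt{-16843 - 39169}}{F{\left(-107 \right)}} = \frac{\sqrt{-16843 - 39169}}{\left(-107\right)^{2}} = \frac{\sqrt{-56012}}{11449} = 2 i \sqrt{14003} \cdot \frac{1}{11449} = \frac{2 i \sqrt{14003}}{11449}$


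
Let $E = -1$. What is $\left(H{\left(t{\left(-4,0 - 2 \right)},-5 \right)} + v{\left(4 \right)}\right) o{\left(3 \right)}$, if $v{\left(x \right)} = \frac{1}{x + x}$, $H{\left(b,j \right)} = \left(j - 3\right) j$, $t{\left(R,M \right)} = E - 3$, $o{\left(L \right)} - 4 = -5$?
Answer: $- \frac{321}{8} \approx -40.125$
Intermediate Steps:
$o{\left(L \right)} = -1$ ($o{\left(L \right)} = 4 - 5 = -1$)
$t{\left(R,M \right)} = -4$ ($t{\left(R,M \right)} = -1 - 3 = -4$)
$H{\left(b,j \right)} = j \left(-3 + j\right)$ ($H{\left(b,j \right)} = \left(j - 3\right) j = \left(-3 + j\right) j = j \left(-3 + j\right)$)
$v{\left(x \right)} = \frac{1}{2 x}$
$\left(H{\left(t{\left(-4,0 - 2 \right)},-5 \right)} + v{\left(4 \right)}\right) o{\left(3 \right)} = \left(- 5 \left(-3 - 5\right) + \frac{1}{2 \cdot 4}\right) \left(-1\right) = \left(\left(-5\right) \left(-8\right) + \frac{1}{2} \cdot \frac{1}{4}\right) \left(-1\right) = \left(40 + \frac{1}{8}\right) \left(-1\right) = \frac{321}{8} \left(-1\right) = - \frac{321}{8}$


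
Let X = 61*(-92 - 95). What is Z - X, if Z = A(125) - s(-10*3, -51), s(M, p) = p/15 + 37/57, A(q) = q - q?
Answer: 3251779/285 ≈ 11410.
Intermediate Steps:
A(q) = 0
s(M, p) = 37/57 + p/15 (s(M, p) = p*(1/15) + 37*(1/57) = p/15 + 37/57 = 37/57 + p/15)
Z = 784/285 (Z = 0 - (37/57 + (1/15)*(-51)) = 0 - (37/57 - 17/5) = 0 - 1*(-784/285) = 0 + 784/285 = 784/285 ≈ 2.7509)
X = -11407 (X = 61*(-187) = -11407)
Z - X = 784/285 - 1*(-11407) = 784/285 + 11407 = 3251779/285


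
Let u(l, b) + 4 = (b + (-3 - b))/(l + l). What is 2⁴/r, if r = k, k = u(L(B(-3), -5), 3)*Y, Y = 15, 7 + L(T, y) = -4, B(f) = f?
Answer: -352/1275 ≈ -0.27608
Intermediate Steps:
L(T, y) = -11 (L(T, y) = -7 - 4 = -11)
u(l, b) = -4 - 3/(2*l) (u(l, b) = -4 + (b + (-3 - b))/(l + l) = -4 - 3*1/(2*l) = -4 - 3/(2*l))
k = -1275/22 (k = (-4 - 3/2/(-11))*15 = (-4 - 3/2*(-1/11))*15 = (-4 + 3/22)*15 = -85/22*15 = -1275/22 ≈ -57.955)
r = -1275/22 ≈ -57.955
2⁴/r = 2⁴/(-1275/22) = 16*(-22/1275) = -352/1275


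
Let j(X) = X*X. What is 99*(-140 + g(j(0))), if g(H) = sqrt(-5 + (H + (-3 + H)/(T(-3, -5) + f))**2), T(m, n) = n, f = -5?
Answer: -13860 + 99*I*sqrt(491)/10 ≈ -13860.0 + 219.37*I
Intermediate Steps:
j(X) = X**2
g(H) = sqrt(-5 + (3/10 + 9*H/10)**2) (g(H) = sqrt(-5 + (H + (-3 + H)/(-5 - 5))**2) = sqrt(-5 + (H + (-3 + H)/(-10))**2) = sqrt(-5 + (H + (-3 + H)*(-1/10))**2) = sqrt(-5 + (H + (3/10 - H/10))**2) = sqrt(-5 + (3/10 + 9*H/10)**2))
99*(-140 + g(j(0))) = 99*(-140 + sqrt(-491 + 54*0**2 + 81*(0**2)**2)/10) = 99*(-140 + sqrt(-491 + 54*0 + 81*0**2)/10) = 99*(-140 + sqrt(-491 + 0 + 81*0)/10) = 99*(-140 + sqrt(-491 + 0 + 0)/10) = 99*(-140 + sqrt(-491)/10) = 99*(-140 + (I*sqrt(491))/10) = 99*(-140 + I*sqrt(491)/10) = -13860 + 99*I*sqrt(491)/10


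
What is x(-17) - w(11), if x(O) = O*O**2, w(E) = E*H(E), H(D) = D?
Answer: -5034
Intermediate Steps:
w(E) = E**2 (w(E) = E*E = E**2)
x(O) = O**3
x(-17) - w(11) = (-17)**3 - 1*11**2 = -4913 - 1*121 = -4913 - 121 = -5034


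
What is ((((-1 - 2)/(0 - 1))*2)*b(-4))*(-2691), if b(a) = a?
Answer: 64584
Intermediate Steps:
((((-1 - 2)/(0 - 1))*2)*b(-4))*(-2691) = ((((-1 - 2)/(0 - 1))*2)*(-4))*(-2691) = ((-3/(-1)*2)*(-4))*(-2691) = ((-3*(-1)*2)*(-4))*(-2691) = ((3*2)*(-4))*(-2691) = (6*(-4))*(-2691) = -24*(-2691) = 64584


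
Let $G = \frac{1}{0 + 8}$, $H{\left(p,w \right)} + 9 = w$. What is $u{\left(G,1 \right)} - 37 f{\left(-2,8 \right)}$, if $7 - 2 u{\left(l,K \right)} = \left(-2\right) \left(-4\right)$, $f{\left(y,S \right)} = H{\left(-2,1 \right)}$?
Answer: $\frac{591}{2} \approx 295.5$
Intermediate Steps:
$H{\left(p,w \right)} = -9 + w$
$f{\left(y,S \right)} = -8$ ($f{\left(y,S \right)} = -9 + 1 = -8$)
$G = \frac{1}{8} \approx 0.125$
$u{\left(l,K \right)} = - \frac{1}{2}$ ($u{\left(l,K \right)} = \frac{7}{2} - \frac{\left(-2\right) \left(-4\right)}{2} = \frac{7}{2} - 4 = - \frac{1}{2}$)
$u{\left(G,1 \right)} - 37 f{\left(-2,8 \right)} = - \frac{1}{2} - -296 = - \frac{1}{2} + 296 = \frac{591}{2}$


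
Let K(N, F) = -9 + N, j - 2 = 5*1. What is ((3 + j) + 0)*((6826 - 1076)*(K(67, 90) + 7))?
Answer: 3737500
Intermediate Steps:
j = 7 (j = 2 + 5*1 = 2 + 5 = 7)
((3 + j) + 0)*((6826 - 1076)*(K(67, 90) + 7)) = ((3 + 7) + 0)*((6826 - 1076)*((-9 + 67) + 7)) = (10 + 0)*(5750*(58 + 7)) = 10*(5750*65) = 10*373750 = 3737500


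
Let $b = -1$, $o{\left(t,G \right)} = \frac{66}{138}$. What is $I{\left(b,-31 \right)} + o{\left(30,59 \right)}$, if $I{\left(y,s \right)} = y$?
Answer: $- \frac{12}{23} \approx -0.52174$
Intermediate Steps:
$o{\left(t,G \right)} = \frac{11}{23}$ ($o{\left(t,G \right)} = 66 \cdot \frac{1}{138} = \frac{11}{23}$)
$I{\left(b,-31 \right)} + o{\left(30,59 \right)} = -1 + \frac{11}{23} = - \frac{12}{23}$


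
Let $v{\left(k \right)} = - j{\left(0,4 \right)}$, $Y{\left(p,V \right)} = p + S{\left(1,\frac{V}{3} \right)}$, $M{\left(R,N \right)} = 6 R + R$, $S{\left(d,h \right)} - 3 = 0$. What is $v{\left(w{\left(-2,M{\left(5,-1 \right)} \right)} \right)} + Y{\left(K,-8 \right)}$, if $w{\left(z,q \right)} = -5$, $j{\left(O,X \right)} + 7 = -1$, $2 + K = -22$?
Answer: $-13$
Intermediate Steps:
$K = -24$ ($K = -2 - 22 = -24$)
$j{\left(O,X \right)} = -8$ ($j{\left(O,X \right)} = -7 - 1 = -8$)
$S{\left(d,h \right)} = 3$ ($S{\left(d,h \right)} = 3 + 0 = 3$)
$M{\left(R,N \right)} = 7 R$
$Y{\left(p,V \right)} = 3 + p$ ($Y{\left(p,V \right)} = p + 3 = 3 + p$)
$v{\left(k \right)} = 8$ ($v{\left(k \right)} = \left(-1\right) \left(-8\right) = 8$)
$v{\left(w{\left(-2,M{\left(5,-1 \right)} \right)} \right)} + Y{\left(K,-8 \right)} = 8 + \left(3 - 24\right) = 8 - 21 = -13$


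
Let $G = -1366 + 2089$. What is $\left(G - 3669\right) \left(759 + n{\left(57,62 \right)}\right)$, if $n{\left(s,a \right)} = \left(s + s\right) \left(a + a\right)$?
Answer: $-43880670$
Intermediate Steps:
$n{\left(s,a \right)} = 4 a s$ ($n{\left(s,a \right)} = 2 s 2 a = 4 a s$)
$G = 723$
$\left(G - 3669\right) \left(759 + n{\left(57,62 \right)}\right) = \left(723 - 3669\right) \left(759 + 4 \cdot 62 \cdot 57\right) = - 2946 \left(759 + 14136\right) = \left(-2946\right) 14895 = -43880670$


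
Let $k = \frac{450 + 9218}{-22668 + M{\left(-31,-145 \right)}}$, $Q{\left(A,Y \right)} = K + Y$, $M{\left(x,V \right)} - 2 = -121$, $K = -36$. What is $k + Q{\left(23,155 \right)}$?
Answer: $\frac{2701985}{22787} \approx 118.58$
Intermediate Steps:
$M{\left(x,V \right)} = -119$ ($M{\left(x,V \right)} = 2 - 121 = -119$)
$Q{\left(A,Y \right)} = -36 + Y$
$k = - \frac{9668}{22787}$ ($k = \frac{450 + 9218}{-22668 - 119} = \frac{9668}{-22787} = 9668 \left(- \frac{1}{22787}\right) = - \frac{9668}{22787} \approx -0.42428$)
$k + Q{\left(23,155 \right)} = - \frac{9668}{22787} + \left(-36 + 155\right) = - \frac{9668}{22787} + 119 = \frac{2701985}{22787}$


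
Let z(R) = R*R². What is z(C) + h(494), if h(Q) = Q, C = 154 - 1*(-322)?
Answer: 107850670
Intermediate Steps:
C = 476 (C = 154 + 322 = 476)
z(R) = R³
z(C) + h(494) = 476³ + 494 = 107850176 + 494 = 107850670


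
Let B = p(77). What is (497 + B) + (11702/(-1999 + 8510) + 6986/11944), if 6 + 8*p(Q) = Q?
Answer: 39525829915/77767384 ≈ 508.26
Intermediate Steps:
p(Q) = -3/4 + Q/8
B = 71/8 (B = -3/4 + (1/8)*77 = -3/4 + 77/8 = 71/8 ≈ 8.8750)
(497 + B) + (11702/(-1999 + 8510) + 6986/11944) = (497 + 71/8) + (11702/(-1999 + 8510) + 6986/11944) = 4047/8 + (11702/6511 + 6986*(1/11944)) = 4047/8 + (11702*(1/6511) + 3493/5972) = 4047/8 + (11702/6511 + 3493/5972) = 4047/8 + 92627267/38883692 = 39525829915/77767384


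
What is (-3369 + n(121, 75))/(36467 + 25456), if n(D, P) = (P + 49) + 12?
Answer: -3233/61923 ≈ -0.052210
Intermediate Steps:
n(D, P) = 61 + P (n(D, P) = (49 + P) + 12 = 61 + P)
(-3369 + n(121, 75))/(36467 + 25456) = (-3369 + (61 + 75))/(36467 + 25456) = (-3369 + 136)/61923 = -3233*1/61923 = -3233/61923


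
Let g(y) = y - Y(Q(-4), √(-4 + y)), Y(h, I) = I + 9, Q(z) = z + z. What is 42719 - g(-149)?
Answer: 42877 + 3*I*√17 ≈ 42877.0 + 12.369*I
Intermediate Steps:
Q(z) = 2*z
Y(h, I) = 9 + I
g(y) = -9 + y - √(-4 + y) (g(y) = y - (9 + √(-4 + y)) = y + (-9 - √(-4 + y)) = -9 + y - √(-4 + y))
42719 - g(-149) = 42719 - (-9 - 149 - √(-4 - 149)) = 42719 - (-9 - 149 - √(-153)) = 42719 - (-9 - 149 - 3*I*√17) = 42719 - (-158 - 3*I*√17) = 42719 + (158 + 3*I*√17) = 42877 + 3*I*√17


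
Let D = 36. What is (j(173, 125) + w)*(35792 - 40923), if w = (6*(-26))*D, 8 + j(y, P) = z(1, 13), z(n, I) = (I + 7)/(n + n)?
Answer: 28805434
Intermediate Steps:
z(n, I) = (7 + I)/(2*n) (z(n, I) = (7 + I)/((2*n)) = (7 + I)*(1/(2*n)) = (7 + I)/(2*n))
j(y, P) = 2 (j(y, P) = -8 + (1/2)*(7 + 13)/1 = -8 + (1/2)*1*20 = -8 + 10 = 2)
w = -5616 (w = (6*(-26))*36 = -156*36 = -5616)
(j(173, 125) + w)*(35792 - 40923) = (2 - 5616)*(35792 - 40923) = -5614*(-5131) = 28805434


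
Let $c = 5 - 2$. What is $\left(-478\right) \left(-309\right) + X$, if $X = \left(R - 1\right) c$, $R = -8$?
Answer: $147675$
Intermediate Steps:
$c = 3$
$X = -27$ ($X = \left(-8 - 1\right) 3 = \left(-9\right) 3 = -27$)
$\left(-478\right) \left(-309\right) + X = \left(-478\right) \left(-309\right) - 27 = 147702 - 27 = 147675$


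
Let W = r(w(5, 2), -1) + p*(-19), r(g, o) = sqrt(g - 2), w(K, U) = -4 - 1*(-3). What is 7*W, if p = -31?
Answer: 4123 + 7*I*sqrt(3) ≈ 4123.0 + 12.124*I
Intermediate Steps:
w(K, U) = -1 (w(K, U) = -4 + 3 = -1)
r(g, o) = sqrt(-2 + g)
W = 589 + I*sqrt(3) (W = sqrt(-2 - 1) - 31*(-19) = sqrt(-3) + 589 = I*sqrt(3) + 589 = 589 + I*sqrt(3) ≈ 589.0 + 1.732*I)
7*W = 7*(589 + I*sqrt(3)) = 4123 + 7*I*sqrt(3)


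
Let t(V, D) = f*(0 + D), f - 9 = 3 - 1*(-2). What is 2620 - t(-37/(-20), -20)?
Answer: 2900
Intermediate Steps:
f = 14 (f = 9 + (3 - 1*(-2)) = 9 + (3 + 2) = 9 + 5 = 14)
t(V, D) = 14*D (t(V, D) = 14*(0 + D) = 14*D)
2620 - t(-37/(-20), -20) = 2620 - 14*(-20) = 2620 - 1*(-280) = 2620 + 280 = 2900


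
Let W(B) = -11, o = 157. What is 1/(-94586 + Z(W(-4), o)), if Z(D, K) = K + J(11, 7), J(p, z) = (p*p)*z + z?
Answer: -1/93575 ≈ -1.0687e-5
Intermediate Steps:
J(p, z) = z + z*p**2 (J(p, z) = p**2*z + z = z*p**2 + z = z + z*p**2)
Z(D, K) = 854 + K (Z(D, K) = K + 7*(1 + 11**2) = K + 7*(1 + 121) = K + 7*122 = K + 854 = 854 + K)
1/(-94586 + Z(W(-4), o)) = 1/(-94586 + (854 + 157)) = 1/(-94586 + 1011) = 1/(-93575) = -1/93575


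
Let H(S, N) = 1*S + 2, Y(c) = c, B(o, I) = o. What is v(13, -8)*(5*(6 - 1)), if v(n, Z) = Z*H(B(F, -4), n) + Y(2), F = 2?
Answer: -750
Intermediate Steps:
H(S, N) = 2 + S (H(S, N) = S + 2 = 2 + S)
v(n, Z) = 2 + 4*Z (v(n, Z) = Z*(2 + 2) + 2 = Z*4 + 2 = 4*Z + 2 = 2 + 4*Z)
v(13, -8)*(5*(6 - 1)) = (2 + 4*(-8))*(5*(6 - 1)) = (2 - 32)*(5*5) = -30*25 = -750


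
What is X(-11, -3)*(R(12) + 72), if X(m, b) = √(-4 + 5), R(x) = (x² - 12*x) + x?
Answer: 84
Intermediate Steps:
R(x) = x² - 11*x
X(m, b) = 1 (X(m, b) = √1 = 1)
X(-11, -3)*(R(12) + 72) = 1*(12*(-11 + 12) + 72) = 1*(12*1 + 72) = 1*(12 + 72) = 1*84 = 84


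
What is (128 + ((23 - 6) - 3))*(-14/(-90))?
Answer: 994/45 ≈ 22.089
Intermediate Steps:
(128 + ((23 - 6) - 3))*(-14/(-90)) = (128 + (17 - 3))*(-14*(-1/90)) = (128 + 14)*(7/45) = 142*(7/45) = 994/45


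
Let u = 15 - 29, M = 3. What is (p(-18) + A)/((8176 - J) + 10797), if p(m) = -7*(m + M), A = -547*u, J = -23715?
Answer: 7763/42688 ≈ 0.18185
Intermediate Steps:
u = -14
A = 7658 (A = -547*(-14) = 7658)
p(m) = -21 - 7*m (p(m) = -7*(m + 3) = -7*(3 + m) = -21 - 7*m)
(p(-18) + A)/((8176 - J) + 10797) = ((-21 - 7*(-18)) + 7658)/((8176 - 1*(-23715)) + 10797) = ((-21 + 126) + 7658)/((8176 + 23715) + 10797) = (105 + 7658)/(31891 + 10797) = 7763/42688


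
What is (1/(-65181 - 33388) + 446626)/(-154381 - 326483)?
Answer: -14674492731/15799427872 ≈ -0.92880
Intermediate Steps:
(1/(-65181 - 33388) + 446626)/(-154381 - 326483) = (1/(-98569) + 446626)/(-480864) = (-1/98569 + 446626)*(-1/480864) = (44023478193/98569)*(-1/480864) = -14674492731/15799427872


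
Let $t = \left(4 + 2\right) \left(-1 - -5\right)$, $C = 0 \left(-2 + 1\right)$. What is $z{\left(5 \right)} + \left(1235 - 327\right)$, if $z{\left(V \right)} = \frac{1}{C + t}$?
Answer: $\frac{21793}{24} \approx 908.04$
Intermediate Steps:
$C = 0$ ($C = 0 \left(-1\right) = 0$)
$t = 24$ ($t = 6 \left(-1 + 5\right) = 6 \cdot 4 = 24$)
$z{\left(V \right)} = \frac{1}{24}$ ($z{\left(V \right)} = \frac{1}{0 + 24} = \frac{1}{24}$)
$z{\left(5 \right)} + \left(1235 - 327\right) = \frac{1}{24} + \left(1235 - 327\right) = \frac{1}{24} + 908 = \frac{21793}{24}$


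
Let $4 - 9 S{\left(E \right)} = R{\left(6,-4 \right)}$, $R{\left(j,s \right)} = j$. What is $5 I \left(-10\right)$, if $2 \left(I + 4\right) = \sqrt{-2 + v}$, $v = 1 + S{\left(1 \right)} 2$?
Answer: $200 - \frac{25 i \sqrt{13}}{3} \approx 200.0 - 30.046 i$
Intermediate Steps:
$S{\left(E \right)} = - \frac{2}{9}$ ($S{\left(E \right)} = \frac{4}{9} - \frac{2}{3} = - \frac{2}{9}$)
$v = \frac{5}{9}$ ($v = 1 - \frac{4}{9} = \frac{5}{9} \approx 0.55556$)
$I = -4 + \frac{i \sqrt{13}}{6}$ ($I = -4 + \frac{\sqrt{-2 + \frac{5}{9}}}{2} = -4 + \frac{\sqrt{- \frac{13}{9}}}{2} = -4 + \frac{\frac{1}{3} i \sqrt{13}}{2} = -4 + \frac{i \sqrt{13}}{6} \approx -4.0 + 0.60093 i$)
$5 I \left(-10\right) = 5 \left(-4 + \frac{i \sqrt{13}}{6}\right) \left(-10\right) = \left(-20 + \frac{5 i \sqrt{13}}{6}\right) \left(-10\right) = 200 - \frac{25 i \sqrt{13}}{3}$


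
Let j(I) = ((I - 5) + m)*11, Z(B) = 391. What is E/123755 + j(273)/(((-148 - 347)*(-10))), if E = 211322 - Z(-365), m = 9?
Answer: 25839817/11137950 ≈ 2.3200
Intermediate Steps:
E = 210931 (E = 211322 - 1*391 = 211322 - 391 = 210931)
j(I) = 44 + 11*I (j(I) = ((I - 5) + 9)*11 = ((-5 + I) + 9)*11 = (4 + I)*11 = 44 + 11*I)
E/123755 + j(273)/(((-148 - 347)*(-10))) = 210931/123755 + (44 + 11*273)/(((-148 - 347)*(-10))) = 210931*(1/123755) + (44 + 3003)/((-495*(-10))) = 210931/123755 + 3047/4950 = 210931/123755 + 3047*(1/4950) = 210931/123755 + 277/450 = 25839817/11137950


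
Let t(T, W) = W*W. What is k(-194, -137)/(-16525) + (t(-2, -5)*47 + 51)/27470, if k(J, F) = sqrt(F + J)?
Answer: 613/13735 - I*sqrt(331)/16525 ≈ 0.044631 - 0.001101*I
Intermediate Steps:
t(T, W) = W**2
k(-194, -137)/(-16525) + (t(-2, -5)*47 + 51)/27470 = sqrt(-137 - 194)/(-16525) + ((-5)**2*47 + 51)/27470 = sqrt(-331)*(-1/16525) + (25*47 + 51)*(1/27470) = (I*sqrt(331))*(-1/16525) + (1175 + 51)*(1/27470) = -I*sqrt(331)/16525 + 1226*(1/27470) = -I*sqrt(331)/16525 + 613/13735 = 613/13735 - I*sqrt(331)/16525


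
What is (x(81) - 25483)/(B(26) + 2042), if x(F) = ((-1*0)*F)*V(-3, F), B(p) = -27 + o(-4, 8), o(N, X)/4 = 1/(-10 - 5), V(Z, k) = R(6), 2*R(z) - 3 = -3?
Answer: -382245/30221 ≈ -12.648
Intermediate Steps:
R(z) = 0 (R(z) = 3/2 + (½)*(-3) = 3/2 - 3/2 = 0)
V(Z, k) = 0
o(N, X) = -4/15 (o(N, X) = 4/(-10 - 5) = 4/(-15) = 4*(-1/15) = -4/15)
B(p) = -409/15 (B(p) = -27 - 4/15 = -409/15)
x(F) = 0 (x(F) = ((-1*0)*F)*0 = (0*F)*0 = 0*0 = 0)
(x(81) - 25483)/(B(26) + 2042) = (0 - 25483)/(-409/15 + 2042) = -25483/30221/15 = -25483*15/30221 = -382245/30221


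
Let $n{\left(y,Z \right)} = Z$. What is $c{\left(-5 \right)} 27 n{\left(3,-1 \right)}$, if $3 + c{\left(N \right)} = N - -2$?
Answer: $162$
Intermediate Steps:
$c{\left(N \right)} = -1 + N$ ($c{\left(N \right)} = -3 + \left(N - -2\right) = -3 + \left(N + 2\right) = -3 + \left(2 + N\right) = -1 + N$)
$c{\left(-5 \right)} 27 n{\left(3,-1 \right)} = \left(-1 - 5\right) 27 \left(-1\right) = \left(-6\right) 27 \left(-1\right) = \left(-162\right) \left(-1\right) = 162$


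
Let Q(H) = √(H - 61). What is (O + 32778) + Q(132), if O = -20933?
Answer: 11845 + √71 ≈ 11853.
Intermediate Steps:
Q(H) = √(-61 + H)
(O + 32778) + Q(132) = (-20933 + 32778) + √(-61 + 132) = 11845 + √71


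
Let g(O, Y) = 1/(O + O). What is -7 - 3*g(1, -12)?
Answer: -17/2 ≈ -8.5000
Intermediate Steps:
g(O, Y) = 1/(2*O)
-7 - 3*g(1, -12) = -7 - 3/(2*1) = -7 - 3/2 = -17/2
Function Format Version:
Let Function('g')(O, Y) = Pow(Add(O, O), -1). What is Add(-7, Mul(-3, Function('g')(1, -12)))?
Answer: Rational(-17, 2) ≈ -8.5000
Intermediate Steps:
Function('g')(O, Y) = Mul(Rational(1, 2), Pow(O, -1)) (Function('g')(O, Y) = Pow(Mul(2, O), -1) = Mul(Rational(1, 2), Pow(O, -1)))
Add(-7, Mul(-3, Function('g')(1, -12))) = Add(-7, Mul(-3, Mul(Rational(1, 2), Pow(1, -1)))) = Add(-7, Mul(-3, Mul(Rational(1, 2), 1))) = Add(-7, Mul(-3, Rational(1, 2))) = Add(-7, Rational(-3, 2)) = Rational(-17, 2)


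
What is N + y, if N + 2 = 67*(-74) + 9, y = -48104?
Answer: -53055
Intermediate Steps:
N = -4951 (N = -2 + (67*(-74) + 9) = -2 + (-4958 + 9) = -2 - 4949 = -4951)
N + y = -4951 - 48104 = -53055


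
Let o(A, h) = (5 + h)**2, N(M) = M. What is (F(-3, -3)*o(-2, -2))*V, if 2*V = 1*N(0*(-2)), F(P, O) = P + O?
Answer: 0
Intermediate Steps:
F(P, O) = O + P
V = 0 (V = (1*(0*(-2)))/2 = (1*0)/2 = (1/2)*0 = 0)
(F(-3, -3)*o(-2, -2))*V = ((-3 - 3)*(5 - 2)**2)*0 = -6*3**2*0 = -6*9*0 = -54*0 = 0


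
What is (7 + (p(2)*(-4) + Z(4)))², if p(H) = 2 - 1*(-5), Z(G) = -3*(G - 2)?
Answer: 729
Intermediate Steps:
Z(G) = 6 - 3*G (Z(G) = -3*(-2 + G) = 6 - 3*G)
p(H) = 7 (p(H) = 2 + 5 = 7)
(7 + (p(2)*(-4) + Z(4)))² = (7 + (7*(-4) + (6 - 3*4)))² = (7 + (-28 + (6 - 12)))² = (7 + (-28 - 6))² = (7 - 34)² = (-27)² = 729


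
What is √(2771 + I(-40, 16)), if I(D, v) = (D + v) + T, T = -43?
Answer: 52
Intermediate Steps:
I(D, v) = -43 + D + v (I(D, v) = (D + v) - 43 = -43 + D + v)
√(2771 + I(-40, 16)) = √(2771 + (-43 - 40 + 16)) = √(2771 - 67) = √2704 = 52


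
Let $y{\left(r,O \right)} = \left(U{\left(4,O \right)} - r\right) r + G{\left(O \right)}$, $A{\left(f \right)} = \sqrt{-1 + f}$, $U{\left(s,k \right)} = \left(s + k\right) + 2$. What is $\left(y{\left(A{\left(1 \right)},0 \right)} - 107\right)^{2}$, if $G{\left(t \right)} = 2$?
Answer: $11025$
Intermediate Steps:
$U{\left(s,k \right)} = 2 + k + s$ ($U{\left(s,k \right)} = \left(k + s\right) + 2 = 2 + k + s$)
$y{\left(r,O \right)} = 2 + r \left(6 + O - r\right)$ ($y{\left(r,O \right)} = \left(\left(2 + O + 4\right) - r\right) r + 2 = \left(\left(6 + O\right) - r\right) r + 2 = \left(6 + O - r\right) r + 2 = r \left(6 + O - r\right) + 2 = 2 + r \left(6 + O - r\right)$)
$\left(y{\left(A{\left(1 \right)},0 \right)} - 107\right)^{2} = \left(\left(2 - \left(\sqrt{-1 + 1}\right)^{2} + \sqrt{-1 + 1} \left(6 + 0\right)\right) - 107\right)^{2} = \left(\left(2 - \left(\sqrt{0}\right)^{2} + \sqrt{0} \cdot 6\right) - 107\right)^{2} = \left(\left(2 - 0^{2} + 0 \cdot 6\right) - 107\right)^{2} = \left(\left(2 - 0 + 0\right) - 107\right)^{2} = \left(\left(2 + 0 + 0\right) - 107\right)^{2} = \left(2 - 107\right)^{2} = \left(-105\right)^{2} = 11025$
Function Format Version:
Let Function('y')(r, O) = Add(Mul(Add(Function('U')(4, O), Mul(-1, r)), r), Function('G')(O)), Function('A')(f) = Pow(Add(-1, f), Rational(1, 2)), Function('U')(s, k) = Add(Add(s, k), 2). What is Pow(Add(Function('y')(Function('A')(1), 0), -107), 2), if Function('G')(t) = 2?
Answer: 11025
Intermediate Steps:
Function('U')(s, k) = Add(2, k, s) (Function('U')(s, k) = Add(Add(k, s), 2) = Add(2, k, s))
Function('y')(r, O) = Add(2, Mul(r, Add(6, O, Mul(-1, r)))) (Function('y')(r, O) = Add(Mul(Add(Add(2, O, 4), Mul(-1, r)), r), 2) = Add(Mul(Add(Add(6, O), Mul(-1, r)), r), 2) = Add(Mul(Add(6, O, Mul(-1, r)), r), 2) = Add(Mul(r, Add(6, O, Mul(-1, r))), 2) = Add(2, Mul(r, Add(6, O, Mul(-1, r)))))
Pow(Add(Function('y')(Function('A')(1), 0), -107), 2) = Pow(Add(Add(2, Mul(-1, Pow(Pow(Add(-1, 1), Rational(1, 2)), 2)), Mul(Pow(Add(-1, 1), Rational(1, 2)), Add(6, 0))), -107), 2) = Pow(Add(Add(2, Mul(-1, Pow(Pow(0, Rational(1, 2)), 2)), Mul(Pow(0, Rational(1, 2)), 6)), -107), 2) = Pow(Add(Add(2, Mul(-1, Pow(0, 2)), Mul(0, 6)), -107), 2) = Pow(Add(Add(2, Mul(-1, 0), 0), -107), 2) = Pow(Add(Add(2, 0, 0), -107), 2) = Pow(Add(2, -107), 2) = Pow(-105, 2) = 11025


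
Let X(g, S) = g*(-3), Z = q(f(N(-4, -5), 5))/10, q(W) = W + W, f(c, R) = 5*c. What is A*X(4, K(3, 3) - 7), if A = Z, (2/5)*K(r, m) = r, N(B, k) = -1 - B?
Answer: -36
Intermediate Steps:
K(r, m) = 5*r/2
q(W) = 2*W
Z = 3 (Z = (2*(5*(-1 - 1*(-4))))/10 = (2*(5*(-1 + 4)))*(1/10) = (2*(5*3))*(1/10) = (2*15)*(1/10) = 30*(1/10) = 3)
A = 3
X(g, S) = -3*g
A*X(4, K(3, 3) - 7) = 3*(-3*4) = 3*(-12) = -36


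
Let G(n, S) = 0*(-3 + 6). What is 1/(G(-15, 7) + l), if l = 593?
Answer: 1/593 ≈ 0.0016863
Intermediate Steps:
G(n, S) = 0 (G(n, S) = 0*3 = 0)
1/(G(-15, 7) + l) = 1/(0 + 593) = 1/593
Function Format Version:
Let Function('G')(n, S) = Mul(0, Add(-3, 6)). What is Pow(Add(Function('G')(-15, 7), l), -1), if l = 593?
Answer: Rational(1, 593) ≈ 0.0016863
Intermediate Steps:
Function('G')(n, S) = 0 (Function('G')(n, S) = Mul(0, 3) = 0)
Pow(Add(Function('G')(-15, 7), l), -1) = Pow(Add(0, 593), -1) = Pow(593, -1) = Rational(1, 593)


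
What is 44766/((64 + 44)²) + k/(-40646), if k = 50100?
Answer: 11436967/4389768 ≈ 2.6054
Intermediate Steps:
44766/((64 + 44)²) + k/(-40646) = 44766/((64 + 44)²) + 50100/(-40646) = 44766/(108²) + 50100*(-1/40646) = 44766/11664 - 25050/20323 = 44766*(1/11664) - 25050/20323 = 829/216 - 25050/20323 = 11436967/4389768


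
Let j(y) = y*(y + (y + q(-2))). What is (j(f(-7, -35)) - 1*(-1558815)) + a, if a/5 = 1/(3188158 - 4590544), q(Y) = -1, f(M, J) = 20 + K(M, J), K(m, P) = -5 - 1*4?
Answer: 2186384283751/1402386 ≈ 1.5590e+6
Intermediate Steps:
K(m, P) = -9 (K(m, P) = -5 - 4 = -9)
f(M, J) = 11 (f(M, J) = 20 - 9 = 11)
j(y) = y*(-1 + 2*y) (j(y) = y*(y + (y - 1)) = y*(y + (-1 + y)) = y*(-1 + 2*y))
a = -5/1402386 (a = 5/(3188158 - 4590544) = 5/(-1402386) = 5*(-1/1402386) = -5/1402386 ≈ -3.5654e-6)
(j(f(-7, -35)) - 1*(-1558815)) + a = (11*(-1 + 2*11) - 1*(-1558815)) - 5/1402386 = (11*(-1 + 22) + 1558815) - 5/1402386 = (11*21 + 1558815) - 5/1402386 = (231 + 1558815) - 5/1402386 = 1559046 - 5/1402386 = 2186384283751/1402386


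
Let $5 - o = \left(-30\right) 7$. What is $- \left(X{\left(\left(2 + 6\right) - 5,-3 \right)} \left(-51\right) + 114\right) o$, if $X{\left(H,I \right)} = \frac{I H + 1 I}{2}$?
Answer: $-90300$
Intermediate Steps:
$o = 215$ ($o = 5 - \left(-30\right) 7 = 5 - -210 = 5 + 210 = 215$)
$X{\left(H,I \right)} = \frac{I}{2} + \frac{H I}{2}$ ($X{\left(H,I \right)} = \left(H I + I\right) \frac{1}{2} = \left(I + H I\right) \frac{1}{2} = \frac{I}{2} + \frac{H I}{2}$)
$- \left(X{\left(\left(2 + 6\right) - 5,-3 \right)} \left(-51\right) + 114\right) o = - \left(\frac{1}{2} \left(-3\right) \left(1 + \left(\left(2 + 6\right) - 5\right)\right) \left(-51\right) + 114\right) 215 = - \left(\frac{1}{2} \left(-3\right) \left(1 + \left(8 - 5\right)\right) \left(-51\right) + 114\right) 215 = - \left(\frac{1}{2} \left(-3\right) \left(1 + 3\right) \left(-51\right) + 114\right) 215 = - \left(\frac{1}{2} \left(-3\right) 4 \left(-51\right) + 114\right) 215 = - \left(\left(-6\right) \left(-51\right) + 114\right) 215 = - \left(306 + 114\right) 215 = - 420 \cdot 215 = \left(-1\right) 90300 = -90300$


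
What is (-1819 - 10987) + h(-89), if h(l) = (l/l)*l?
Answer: -12895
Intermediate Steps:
h(l) = l (h(l) = 1*l = l)
(-1819 - 10987) + h(-89) = (-1819 - 10987) - 89 = -12806 - 89 = -12895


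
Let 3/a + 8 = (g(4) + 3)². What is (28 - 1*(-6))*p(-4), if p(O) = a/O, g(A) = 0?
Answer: -51/2 ≈ -25.500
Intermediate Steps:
a = 3 (a = 3/(-8 + (0 + 3)²) = 3/(-8 + 3²) = 3/(-8 + 9) = 3/1 = 3*1 = 3)
p(O) = 3/O
(28 - 1*(-6))*p(-4) = (28 - 1*(-6))*(3/(-4)) = (28 + 6)*(3*(-¼)) = 34*(-¾) = -51/2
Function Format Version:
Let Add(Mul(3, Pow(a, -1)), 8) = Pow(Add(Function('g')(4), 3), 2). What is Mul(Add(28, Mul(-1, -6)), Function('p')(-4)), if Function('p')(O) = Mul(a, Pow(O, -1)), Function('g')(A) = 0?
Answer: Rational(-51, 2) ≈ -25.500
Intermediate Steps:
a = 3 (a = Mul(3, Pow(Add(-8, Pow(Add(0, 3), 2)), -1)) = Mul(3, Pow(Add(-8, Pow(3, 2)), -1)) = Mul(3, Pow(Add(-8, 9), -1)) = Mul(3, Pow(1, -1)) = Mul(3, 1) = 3)
Function('p')(O) = Mul(3, Pow(O, -1))
Mul(Add(28, Mul(-1, -6)), Function('p')(-4)) = Mul(Add(28, Mul(-1, -6)), Mul(3, Pow(-4, -1))) = Mul(Add(28, 6), Mul(3, Rational(-1, 4))) = Mul(34, Rational(-3, 4)) = Rational(-51, 2)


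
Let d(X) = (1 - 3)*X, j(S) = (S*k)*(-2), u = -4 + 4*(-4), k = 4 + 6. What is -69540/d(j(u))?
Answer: 3477/40 ≈ 86.925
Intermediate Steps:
k = 10
u = -20 (u = -4 - 16 = -20)
j(S) = -20*S (j(S) = (S*10)*(-2) = (10*S)*(-2) = -20*S)
d(X) = -2*X
-69540/d(j(u)) = -69540/((-(-40)*(-20))) = -69540/((-2*400)) = -69540/(-800) = -69540*(-1/800) = 3477/40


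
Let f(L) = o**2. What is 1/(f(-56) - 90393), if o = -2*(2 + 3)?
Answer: -1/90293 ≈ -1.1075e-5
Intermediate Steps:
o = -10 (o = -2*5 = -10)
f(L) = 100 (f(L) = (-10)**2 = 100)
1/(f(-56) - 90393) = 1/(100 - 90393) = 1/(-90293) = -1/90293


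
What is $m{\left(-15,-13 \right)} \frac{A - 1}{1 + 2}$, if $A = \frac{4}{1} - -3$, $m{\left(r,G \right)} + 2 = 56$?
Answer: $108$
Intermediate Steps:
$m{\left(r,G \right)} = 54$ ($m{\left(r,G \right)} = -2 + 56 = 54$)
$A = 7$ ($A = 4 \cdot 1 + 3 = 4 + 3 = 7$)
$m{\left(-15,-13 \right)} \frac{A - 1}{1 + 2} = 54 \frac{7 - 1}{1 + 2} = 54 \cdot \frac{6}{3} = 54 \cdot 6 \cdot \frac{1}{3} = 54 \cdot 2 = 108$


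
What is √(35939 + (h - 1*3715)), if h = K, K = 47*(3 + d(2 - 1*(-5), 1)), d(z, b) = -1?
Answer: √32318 ≈ 179.77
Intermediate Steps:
K = 94 (K = 47*(3 - 1) = 47*2 = 94)
h = 94
√(35939 + (h - 1*3715)) = √(35939 + (94 - 1*3715)) = √(35939 + (94 - 3715)) = √(35939 - 3621) = √32318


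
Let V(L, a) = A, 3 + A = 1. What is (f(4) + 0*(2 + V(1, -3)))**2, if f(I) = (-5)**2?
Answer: 625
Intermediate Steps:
A = -2 (A = -3 + 1 = -2)
V(L, a) = -2
f(I) = 25
(f(4) + 0*(2 + V(1, -3)))**2 = (25 + 0*(2 - 2))**2 = (25 + 0*0)**2 = (25 + 0)**2 = 25**2 = 625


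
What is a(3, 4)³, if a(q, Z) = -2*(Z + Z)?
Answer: -4096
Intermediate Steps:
a(q, Z) = -4*Z
a(3, 4)³ = (-4*4)³ = (-16)³ = -4096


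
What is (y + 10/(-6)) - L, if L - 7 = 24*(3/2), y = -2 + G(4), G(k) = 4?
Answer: -128/3 ≈ -42.667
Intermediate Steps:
y = 2 (y = -2 + 4 = 2)
L = 43 (L = 7 + 24*(3/2) = 7 + 36 = 43)
(y + 10/(-6)) - L = (2 + 10/(-6)) - 1*43 = (2 + 10*(-1/6)) - 43 = (2 - 5/3) - 43 = 1/3 - 43 = -128/3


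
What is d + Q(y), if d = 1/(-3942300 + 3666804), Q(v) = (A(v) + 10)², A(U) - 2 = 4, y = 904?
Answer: 70526975/275496 ≈ 256.00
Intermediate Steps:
A(U) = 6 (A(U) = 2 + 4 = 6)
Q(v) = 256 (Q(v) = (6 + 10)² = 16² = 256)
d = -1/275496 (d = 1/(-275496) = -1/275496 ≈ -3.6298e-6)
d + Q(y) = -1/275496 + 256 = 70526975/275496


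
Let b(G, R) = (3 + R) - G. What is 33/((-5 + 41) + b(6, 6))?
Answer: 11/13 ≈ 0.84615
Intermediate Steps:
b(G, R) = 3 + R - G
33/((-5 + 41) + b(6, 6)) = 33/((-5 + 41) + (3 + 6 - 1*6)) = 33/(36 + (3 + 6 - 6)) = 33/(36 + 3) = 33/39 = (1/39)*33 = 11/13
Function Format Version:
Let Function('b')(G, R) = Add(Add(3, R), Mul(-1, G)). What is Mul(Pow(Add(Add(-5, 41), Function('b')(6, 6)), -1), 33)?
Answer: Rational(11, 13) ≈ 0.84615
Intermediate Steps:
Function('b')(G, R) = Add(3, R, Mul(-1, G))
Mul(Pow(Add(Add(-5, 41), Function('b')(6, 6)), -1), 33) = Mul(Pow(Add(Add(-5, 41), Add(3, 6, Mul(-1, 6))), -1), 33) = Mul(Pow(Add(36, Add(3, 6, -6)), -1), 33) = Mul(Pow(Add(36, 3), -1), 33) = Mul(Pow(39, -1), 33) = Mul(Rational(1, 39), 33) = Rational(11, 13)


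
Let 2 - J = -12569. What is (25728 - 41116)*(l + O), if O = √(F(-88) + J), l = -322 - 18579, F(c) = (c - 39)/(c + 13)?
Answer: 290848588 - 30776*√707214/15 ≈ 2.8912e+8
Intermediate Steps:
J = 12571 (J = 2 - 1*(-12569) = 2 + 12569 = 12571)
F(c) = (-39 + c)/(13 + c)
l = -18901
O = 2*√707214/15 (O = √((-39 - 88)/(13 - 88) + 12571) = √(-127/(-75) + 12571) = √(-1/75*(-127) + 12571) = √(127/75 + 12571) = √(942952/75) = 2*√707214/15 ≈ 112.13)
(25728 - 41116)*(l + O) = (25728 - 41116)*(-18901 + 2*√707214/15) = -15388*(-18901 + 2*√707214/15) = 290848588 - 30776*√707214/15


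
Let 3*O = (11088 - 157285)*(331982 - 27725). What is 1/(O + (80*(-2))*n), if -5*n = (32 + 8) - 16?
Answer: -1/14827152775 ≈ -6.7444e-11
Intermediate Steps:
O = -14827153543 (O = ((11088 - 157285)*(331982 - 27725))/3 = (-146197*304257)/3 = (⅓)*(-44481460629) = -14827153543)
n = -24/5 (n = -((32 + 8) - 16)/5 = -(40 - 16)/5 = -⅕*24 = -24/5 ≈ -4.8000)
1/(O + (80*(-2))*n) = 1/(-14827153543 + (80*(-2))*(-24/5)) = 1/(-14827153543 - 160*(-24/5)) = 1/(-14827153543 + 768) = 1/(-14827152775) = -1/14827152775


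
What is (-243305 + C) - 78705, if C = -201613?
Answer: -523623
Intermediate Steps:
(-243305 + C) - 78705 = (-243305 - 201613) - 78705 = -444918 - 78705 = -523623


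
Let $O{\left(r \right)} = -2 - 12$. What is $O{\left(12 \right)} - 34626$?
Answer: $-34640$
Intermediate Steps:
$O{\left(r \right)} = -14$ ($O{\left(r \right)} = -2 - 12 = -14$)
$O{\left(12 \right)} - 34626 = -14 - 34626 = -34640$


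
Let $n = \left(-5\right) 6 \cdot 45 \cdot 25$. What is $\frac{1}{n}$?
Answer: $- \frac{1}{33750} \approx -2.963 \cdot 10^{-5}$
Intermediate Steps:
$n = -33750$ ($n = \left(-30\right) 45 \cdot 25 = \left(-1350\right) 25 = -33750$)
$\frac{1}{n} = \frac{1}{-33750} = - \frac{1}{33750}$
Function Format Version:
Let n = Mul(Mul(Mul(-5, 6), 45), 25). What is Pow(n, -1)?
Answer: Rational(-1, 33750) ≈ -2.9630e-5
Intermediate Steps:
n = -33750 (n = Mul(Mul(-30, 45), 25) = Mul(-1350, 25) = -33750)
Pow(n, -1) = Pow(-33750, -1) = Rational(-1, 33750)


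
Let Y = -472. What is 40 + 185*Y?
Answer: -87280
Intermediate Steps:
40 + 185*Y = 40 + 185*(-472) = 40 - 87320 = -87280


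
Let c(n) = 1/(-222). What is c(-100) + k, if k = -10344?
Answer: -2296369/222 ≈ -10344.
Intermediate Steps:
c(n) = -1/222
c(-100) + k = -1/222 - 10344 = -2296369/222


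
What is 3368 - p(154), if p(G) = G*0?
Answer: 3368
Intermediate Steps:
p(G) = 0
3368 - p(154) = 3368 - 1*0 = 3368 + 0 = 3368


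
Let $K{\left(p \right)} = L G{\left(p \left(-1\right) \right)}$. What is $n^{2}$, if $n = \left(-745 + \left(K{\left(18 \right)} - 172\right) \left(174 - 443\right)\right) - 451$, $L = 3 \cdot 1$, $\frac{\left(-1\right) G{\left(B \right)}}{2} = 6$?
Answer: $2998219536$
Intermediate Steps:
$G{\left(B \right)} = -12$ ($G{\left(B \right)} = \left(-2\right) 6 = -12$)
$L = 3$
$K{\left(p \right)} = -36$ ($K{\left(p \right)} = 3 \left(-12\right) = -36$)
$n = 54756$ ($n = \left(-745 + \left(-36 - 172\right) \left(174 - 443\right)\right) - 451 = \left(-745 - -55952\right) - 451 = \left(-745 + 55952\right) - 451 = 55207 - 451 = 54756$)
$n^{2} = 54756^{2} = 2998219536$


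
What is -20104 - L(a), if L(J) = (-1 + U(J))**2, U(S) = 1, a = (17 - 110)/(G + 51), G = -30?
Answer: -20104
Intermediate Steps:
a = -31/7 (a = (17 - 110)/(-30 + 51) = -93/21 = -93*1/21 = -31/7 ≈ -4.4286)
L(J) = 0 (L(J) = (-1 + 1)**2 = 0**2 = 0)
-20104 - L(a) = -20104 - 1*0 = -20104 + 0 = -20104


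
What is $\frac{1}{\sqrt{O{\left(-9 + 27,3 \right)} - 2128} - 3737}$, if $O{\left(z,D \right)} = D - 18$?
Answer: $- \frac{3737}{13967312} - \frac{i \sqrt{2143}}{13967312} \approx -0.00026755 - 3.3143 \cdot 10^{-6} i$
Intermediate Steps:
$O{\left(z,D \right)} = -18 + D$
$\frac{1}{\sqrt{O{\left(-9 + 27,3 \right)} - 2128} - 3737} = \frac{1}{\sqrt{\left(-18 + 3\right) - 2128} - 3737} = \frac{1}{\sqrt{-15 - 2128} - 3737} = \frac{1}{\sqrt{-2143} - 3737} = \frac{1}{i \sqrt{2143} - 3737} = \frac{1}{-3737 + i \sqrt{2143}}$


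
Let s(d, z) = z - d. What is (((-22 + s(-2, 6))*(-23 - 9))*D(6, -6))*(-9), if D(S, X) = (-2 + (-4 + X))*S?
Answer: 290304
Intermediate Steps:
D(S, X) = S*(-6 + X) (D(S, X) = (-6 + X)*S = S*(-6 + X))
(((-22 + s(-2, 6))*(-23 - 9))*D(6, -6))*(-9) = (((-22 + (6 - 1*(-2)))*(-23 - 9))*(6*(-6 - 6)))*(-9) = (((-22 + (6 + 2))*(-32))*(6*(-12)))*(-9) = (((-22 + 8)*(-32))*(-72))*(-9) = (-14*(-32)*(-72))*(-9) = (448*(-72))*(-9) = -32256*(-9) = 290304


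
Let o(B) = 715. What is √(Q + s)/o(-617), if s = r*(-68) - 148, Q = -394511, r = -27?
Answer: 3*I*√43647/715 ≈ 0.87658*I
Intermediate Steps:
s = 1688 (s = -27*(-68) - 148 = 1836 - 148 = 1688)
√(Q + s)/o(-617) = √(-394511 + 1688)/715 = √(-392823)*(1/715) = (3*I*√43647)*(1/715) = 3*I*√43647/715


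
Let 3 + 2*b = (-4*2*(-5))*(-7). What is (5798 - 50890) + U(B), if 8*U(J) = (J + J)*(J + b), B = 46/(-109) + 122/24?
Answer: -309676389497/6843456 ≈ -45251.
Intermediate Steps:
B = 6097/1308 (B = 46*(-1/109) + 122*(1/24) = -46/109 + 61/12 = 6097/1308 ≈ 4.6613)
b = -283/2 (b = -3/2 + ((-4*2*(-5))*(-7))/2 = -3/2 + (-8*(-5)*(-7))/2 = -3/2 + (40*(-7))/2 = -3/2 + (½)*(-280) = -3/2 - 140 = -283/2 ≈ -141.50)
U(J) = J*(-283/2 + J)/4 (U(J) = ((J + J)*(J - 283/2))/8 = ((2*J)*(-283/2 + J))/8 = (2*J*(-283/2 + J))/8 = J*(-283/2 + J)/4)
(5798 - 50890) + U(B) = (5798 - 50890) + (⅛)*(6097/1308)*(-283 + 2*(6097/1308)) = -45092 + (⅛)*(6097/1308)*(-283 + 6097/654) = -45092 + (⅛)*(6097/1308)*(-178985/654) = -45092 - 1091271545/6843456 = -309676389497/6843456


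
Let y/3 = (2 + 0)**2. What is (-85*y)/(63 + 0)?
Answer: -340/21 ≈ -16.190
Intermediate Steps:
y = 12 (y = 3*(2 + 0)**2 = 3*2**2 = 3*4 = 12)
(-85*y)/(63 + 0) = (-85*12)/(63 + 0) = -1020/63 = -1020*1/63 = -340/21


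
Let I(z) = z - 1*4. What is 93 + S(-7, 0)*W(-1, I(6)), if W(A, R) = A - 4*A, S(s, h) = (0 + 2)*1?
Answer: 99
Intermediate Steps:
S(s, h) = 2 (S(s, h) = 2*1 = 2)
I(z) = -4 + z (I(z) = z - 4 = -4 + z)
W(A, R) = -3*A
93 + S(-7, 0)*W(-1, I(6)) = 93 + 2*(-3*(-1)) = 93 + 2*3 = 93 + 6 = 99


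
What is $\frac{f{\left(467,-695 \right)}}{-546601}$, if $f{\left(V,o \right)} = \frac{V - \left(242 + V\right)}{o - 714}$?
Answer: $- \frac{22}{70014619} \approx -3.1422 \cdot 10^{-7}$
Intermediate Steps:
$f{\left(V,o \right)} = - \frac{242}{-714 + o}$
$\frac{f{\left(467,-695 \right)}}{-546601} = \frac{\left(-242\right) \frac{1}{-714 - 695}}{-546601} = - \frac{242}{-1409} \left(- \frac{1}{546601}\right) = \left(-242\right) \left(- \frac{1}{1409}\right) \left(- \frac{1}{546601}\right) = \frac{242}{1409} \left(- \frac{1}{546601}\right) = - \frac{22}{70014619}$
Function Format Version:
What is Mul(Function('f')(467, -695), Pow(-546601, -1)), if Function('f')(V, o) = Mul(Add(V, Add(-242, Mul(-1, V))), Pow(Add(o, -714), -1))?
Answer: Rational(-22, 70014619) ≈ -3.1422e-7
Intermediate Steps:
Function('f')(V, o) = Mul(-242, Pow(Add(-714, o), -1))
Mul(Function('f')(467, -695), Pow(-546601, -1)) = Mul(Mul(-242, Pow(Add(-714, -695), -1)), Pow(-546601, -1)) = Mul(Mul(-242, Pow(-1409, -1)), Rational(-1, 546601)) = Mul(Mul(-242, Rational(-1, 1409)), Rational(-1, 546601)) = Mul(Rational(242, 1409), Rational(-1, 546601)) = Rational(-22, 70014619)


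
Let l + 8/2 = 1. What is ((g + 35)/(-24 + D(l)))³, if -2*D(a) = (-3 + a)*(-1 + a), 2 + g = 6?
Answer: -2197/1728 ≈ -1.2714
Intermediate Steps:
g = 4 (g = -2 + 6 = 4)
l = -3 (l = -4 + 1 = -3)
D(a) = -(-1 + a)*(-3 + a)/2 (D(a) = -(-3 + a)*(-1 + a)/2 = -(-1 + a)*(-3 + a)/2)
((g + 35)/(-24 + D(l)))³ = ((4 + 35)/(-24 + (-3/2 + 2*(-3) - ½*(-3)²)))³ = (39/(-24 + (-3/2 - 6 - ½*9)))³ = (39/(-24 + (-3/2 - 6 - 9/2)))³ = (39/(-24 - 12))³ = (39/(-36))³ = (39*(-1/36))³ = (-13/12)³ = -2197/1728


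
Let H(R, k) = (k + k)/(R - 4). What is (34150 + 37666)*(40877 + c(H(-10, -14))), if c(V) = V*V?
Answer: 2935909896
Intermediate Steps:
H(R, k) = 2*k/(-4 + R) (H(R, k) = (2*k)/(-4 + R) = 2*k/(-4 + R))
c(V) = V²
(34150 + 37666)*(40877 + c(H(-10, -14))) = (34150 + 37666)*(40877 + (2*(-14)/(-4 - 10))²) = 71816*(40877 + (2*(-14)/(-14))²) = 71816*(40877 + (2*(-14)*(-1/14))²) = 71816*(40877 + 2²) = 71816*(40877 + 4) = 71816*40881 = 2935909896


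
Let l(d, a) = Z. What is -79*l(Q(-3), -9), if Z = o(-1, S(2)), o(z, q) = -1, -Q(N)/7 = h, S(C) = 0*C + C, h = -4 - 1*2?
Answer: 79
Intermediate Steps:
h = -6 (h = -4 - 2 = -6)
S(C) = C (S(C) = 0 + C = C)
Q(N) = 42 (Q(N) = -7*(-6) = 42)
Z = -1
l(d, a) = -1
-79*l(Q(-3), -9) = -79*(-1) = 79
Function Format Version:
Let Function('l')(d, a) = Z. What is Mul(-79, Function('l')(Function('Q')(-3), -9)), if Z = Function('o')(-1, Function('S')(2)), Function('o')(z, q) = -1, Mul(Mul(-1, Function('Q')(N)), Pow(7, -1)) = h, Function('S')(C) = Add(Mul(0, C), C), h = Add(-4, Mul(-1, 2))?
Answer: 79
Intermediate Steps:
h = -6 (h = Add(-4, -2) = -6)
Function('S')(C) = C (Function('S')(C) = Add(0, C) = C)
Function('Q')(N) = 42 (Function('Q')(N) = Mul(-7, -6) = 42)
Z = -1
Function('l')(d, a) = -1
Mul(-79, Function('l')(Function('Q')(-3), -9)) = Mul(-79, -1) = 79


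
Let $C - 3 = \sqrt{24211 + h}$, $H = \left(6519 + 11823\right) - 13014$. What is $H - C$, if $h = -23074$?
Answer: $5325 - \sqrt{1137} \approx 5291.3$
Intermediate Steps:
$H = 5328$ ($H = 18342 - 13014 = 5328$)
$C = 3 + \sqrt{1137}$ ($C = 3 + \sqrt{24211 - 23074} = 3 + \sqrt{1137} \approx 36.719$)
$H - C = 5328 - \left(3 + \sqrt{1137}\right) = 5325 - \sqrt{1137}$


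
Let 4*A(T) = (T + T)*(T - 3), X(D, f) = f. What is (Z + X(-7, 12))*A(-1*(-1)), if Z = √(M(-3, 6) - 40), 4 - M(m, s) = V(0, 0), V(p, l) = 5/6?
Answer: -12 - I*√1326/6 ≈ -12.0 - 6.069*I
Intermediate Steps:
V(p, l) = ⅚ (V(p, l) = 5*(⅙) = ⅚)
M(m, s) = 19/6 (M(m, s) = 4 - 1*⅚ = 4 - ⅚ = 19/6)
Z = I*√1326/6 (Z = √(19/6 - 40) = √(-221/6) = I*√1326/6 ≈ 6.069*I)
A(T) = T*(-3 + T)/2 (A(T) = ((T + T)*(T - 3))/4 = ((2*T)*(-3 + T))/4 = (2*T*(-3 + T))/4 = T*(-3 + T)/2)
(Z + X(-7, 12))*A(-1*(-1)) = (I*√1326/6 + 12)*((-1*(-1))*(-3 - 1*(-1))/2) = (12 + I*√1326/6)*((½)*1*(-3 + 1)) = (12 + I*√1326/6)*((½)*1*(-2)) = (12 + I*√1326/6)*(-1) = -12 - I*√1326/6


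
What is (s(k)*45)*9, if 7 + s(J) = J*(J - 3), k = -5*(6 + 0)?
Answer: 398115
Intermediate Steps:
k = -30 (k = -5*6 = -30)
s(J) = -7 + J*(-3 + J) (s(J) = -7 + J*(J - 3) = -7 + J*(-3 + J))
(s(k)*45)*9 = ((-7 + (-30)**2 - 3*(-30))*45)*9 = ((-7 + 900 + 90)*45)*9 = (983*45)*9 = 44235*9 = 398115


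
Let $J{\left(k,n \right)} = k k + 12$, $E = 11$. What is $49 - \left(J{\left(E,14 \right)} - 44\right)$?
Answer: $-40$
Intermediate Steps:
$J{\left(k,n \right)} = 12 + k^{2}$ ($J{\left(k,n \right)} = k^{2} + 12 = 12 + k^{2}$)
$49 - \left(J{\left(E,14 \right)} - 44\right) = 49 - \left(\left(12 + 11^{2}\right) - 44\right) = 49 - \left(\left(12 + 121\right) - 44\right) = 49 - \left(133 - 44\right) = 49 - 89 = -40$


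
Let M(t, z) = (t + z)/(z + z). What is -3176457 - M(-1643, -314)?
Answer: -1994816953/628 ≈ -3.1765e+6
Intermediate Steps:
M(t, z) = (t + z)/(2*z) (M(t, z) = (t + z)/((2*z)) = (t + z)*(1/(2*z)) = (t + z)/(2*z))
-3176457 - M(-1643, -314) = -3176457 - (-1643 - 314)/(2*(-314)) = -3176457 - (-1)*(-1957)/(2*314) = -3176457 - 1*1957/628 = -3176457 - 1957/628 = -1994816953/628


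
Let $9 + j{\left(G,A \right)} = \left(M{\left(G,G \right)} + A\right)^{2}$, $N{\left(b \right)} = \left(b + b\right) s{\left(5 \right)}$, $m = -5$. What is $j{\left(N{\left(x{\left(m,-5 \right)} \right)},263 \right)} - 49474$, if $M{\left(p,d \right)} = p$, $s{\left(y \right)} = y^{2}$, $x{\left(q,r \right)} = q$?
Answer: $-49314$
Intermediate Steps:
$N{\left(b \right)} = 50 b$ ($N{\left(b \right)} = \left(b + b\right) 5^{2} = 2 b 25 = 50 b$)
$j{\left(G,A \right)} = -9 + \left(A + G\right)^{2}$ ($j{\left(G,A \right)} = -9 + \left(G + A\right)^{2} = -9 + \left(A + G\right)^{2}$)
$j{\left(N{\left(x{\left(m,-5 \right)} \right)},263 \right)} - 49474 = \left(-9 + \left(263 + 50 \left(-5\right)\right)^{2}\right) - 49474 = \left(-9 + \left(263 - 250\right)^{2}\right) - 49474 = \left(-9 + 13^{2}\right) - 49474 = \left(-9 + 169\right) - 49474 = 160 - 49474 = -49314$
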